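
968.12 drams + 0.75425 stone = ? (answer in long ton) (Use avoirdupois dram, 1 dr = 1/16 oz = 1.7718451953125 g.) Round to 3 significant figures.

968.12 dr = 0.00168827 long ton and 0.75425 st = 0.00471406 long ton.
0.00168827 + 0.00471406 ≈ 0.00640 long ton.

0.00640 long ton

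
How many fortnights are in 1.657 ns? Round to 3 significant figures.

1 nanosecond = 8.26720 × 10^-16 fortnights.
So 1.657 × 8.26720 × 10^-16 ≈ 1.37 × 10^-15 fortnight.

1.37 × 10^-15 fortnights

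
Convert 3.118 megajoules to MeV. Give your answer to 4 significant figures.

1.946 × 10^19 MeV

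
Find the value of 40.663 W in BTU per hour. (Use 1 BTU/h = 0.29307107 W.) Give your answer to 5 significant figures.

1 W = 3.41214 BTU/h.
40.663 × 3.41214 ≈ 138.75 BTU/h.

138.75 BTU/h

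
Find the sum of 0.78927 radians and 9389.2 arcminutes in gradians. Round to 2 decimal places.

224.12 gradians

0.78927 rad = 50.2465 grad and 9389.2 arcmin = 173.874 grad.
50.2465 + 173.874 ≈ 224.12 grad.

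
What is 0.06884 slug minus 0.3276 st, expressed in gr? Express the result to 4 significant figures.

-16600 gr

0.06884 slug = 15504.0 gr and 0.3276 st = 32104.8 gr.
15504.0 − 32104.8 ≈ -16600 gr.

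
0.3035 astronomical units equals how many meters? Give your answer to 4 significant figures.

4.540 × 10^10 m

1 astronomical unit = 1.49598 × 10^11 m.
So 0.3035 × 1.49598 × 10^11 ≈ 4.540 × 10^10 m.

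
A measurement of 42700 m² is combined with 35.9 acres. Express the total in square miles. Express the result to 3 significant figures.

0.0726 mi²

42700 m² = 0.01648656 mi² and 35.9 acre = 0.05609375 mi².
0.01648656 + 0.05609375 ≈ 0.0726 mi².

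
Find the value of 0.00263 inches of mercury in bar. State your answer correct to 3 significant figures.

8.91e-5 bar

1 inHg = 0.0338639 bar.
So 0.00263 × 0.0338639 ≈ 8.91e-5 bar.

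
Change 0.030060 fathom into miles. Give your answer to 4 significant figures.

1 fathom = 0.00113636 mi.
So 0.030060 × 0.00113636 ≈ 3.416e-5 mi.

3.416e-5 miles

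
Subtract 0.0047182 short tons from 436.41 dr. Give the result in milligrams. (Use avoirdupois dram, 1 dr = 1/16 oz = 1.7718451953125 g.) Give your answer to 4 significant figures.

436.41 dr = 773251 mg and 0.0047182 short ton = 4.28028 × 10^6 mg.
773251 − 4.28028 × 10^6 ≈ -3.507 × 10^6 mg.

-3.507 × 10^6 milligrams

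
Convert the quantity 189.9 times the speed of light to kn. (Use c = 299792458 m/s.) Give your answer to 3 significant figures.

1 speed of light = 5.82750e+8 knots.
Then 189.9 × 5.82750e+8 ≈ 1.11e+11 kn.

1.11e+11 kn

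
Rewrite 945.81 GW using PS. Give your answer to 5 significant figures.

1.2859e+9 metric horsepower

1 gigawatt = 1.35962e+6 PS.
945.81 × 1.35962e+6 ≈ 1.2859e+9 PS.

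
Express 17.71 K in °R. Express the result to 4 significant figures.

31.88 degrees Rankine

°R = K × 9/5.
Applying the formula gives 31.88 °R.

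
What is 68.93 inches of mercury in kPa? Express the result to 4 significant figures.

233.4 kPa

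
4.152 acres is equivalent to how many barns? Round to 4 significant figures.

1.680 × 10^32 barn

1 acre = 4.04686 × 10^31 barn.
Thus 4.152 × 4.04686 × 10^31 ≈ 1.680 × 10^32 barn.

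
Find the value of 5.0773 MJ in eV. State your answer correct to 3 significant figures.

3.17 × 10^25 eV

1 MJ = 6.24151 × 10^24 eV.
5.0773 × 6.24151 × 10^24 ≈ 3.17 × 10^25 eV.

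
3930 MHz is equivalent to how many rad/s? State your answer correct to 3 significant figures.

1 megahertz = 6.28319e+6 radians per second.
So 3930 × 6.28319e+6 ≈ 2.47e+10 rad/s.

2.47e+10 rad/s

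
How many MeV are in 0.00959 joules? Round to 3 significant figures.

5.99e+10 MeV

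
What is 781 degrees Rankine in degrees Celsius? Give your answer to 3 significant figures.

161 °C

°R = (°C + 273.15) × 9/5.
Applying the formula gives 161 °C.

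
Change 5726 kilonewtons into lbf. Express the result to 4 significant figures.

1 kilonewton = 224.809 lbf.
Thus 5726 × 224.809 ≈ 1.287 × 10^6 lbf.

1.287 × 10^6 pounds-force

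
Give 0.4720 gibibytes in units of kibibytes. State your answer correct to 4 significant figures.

494900 kibibytes

1 GiB = 1.04858e+6 kibibytes.
0.4720 × 1.04858e+6 ≈ 494900 KiB.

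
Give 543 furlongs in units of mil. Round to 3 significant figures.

4.30e+9 mil

1 furlong = 7.92000e+6 mil.
543 × 7.92000e+6 ≈ 4.30e+9 mil.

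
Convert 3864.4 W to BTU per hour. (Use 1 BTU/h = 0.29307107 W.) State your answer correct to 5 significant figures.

13186 BTU/h

1 W = 3.41214 BTU/h.
So 3864.4 × 3.41214 ≈ 13186 BTU/h.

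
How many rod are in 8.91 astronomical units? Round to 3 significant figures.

2.65e+11 rods

1 au = 2.97459e+10 rods.
8.91 × 2.97459e+10 ≈ 2.65e+11 rod.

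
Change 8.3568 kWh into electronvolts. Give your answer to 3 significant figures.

1 kWh = 2.24694e+25 eV.
Then 8.3568 × 2.24694e+25 ≈ 1.88e+26 eV.

1.88e+26 eV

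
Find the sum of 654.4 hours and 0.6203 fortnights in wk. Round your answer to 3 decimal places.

654.4 h = 3.89524 wk and 0.6203 fortnight = 1.24060 wk.
3.89524 + 1.24060 ≈ 5.136 wk.

5.136 weeks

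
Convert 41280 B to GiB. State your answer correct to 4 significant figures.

3.844e-5 gibibytes

1 B = 9.313226e-10 gibibytes.
Then 41280 × 9.313226e-10 ≈ 3.844e-5 GiB.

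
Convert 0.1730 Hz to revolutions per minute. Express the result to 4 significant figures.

1 Hz = 60.0000 rpm.
Then 0.1730 × 60.0000 ≈ 10.38 rpm.

10.38 rpm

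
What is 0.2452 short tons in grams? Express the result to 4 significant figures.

222400 g

1 short ton = 907185 g.
So 0.2452 × 907185 ≈ 222400 g.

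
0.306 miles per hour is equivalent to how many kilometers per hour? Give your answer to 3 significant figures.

0.492 km/h

1 mph = 1.60934 km/h.
So 0.306 × 1.60934 ≈ 0.492 km/h.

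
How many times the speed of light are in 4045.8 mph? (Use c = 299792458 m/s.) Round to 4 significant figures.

6.033e-6 times the speed of light

1 mile per hour = 1.49116e-9 times the speed of light.
So 4045.8 × 1.49116e-9 ≈ 6.033e-6 c.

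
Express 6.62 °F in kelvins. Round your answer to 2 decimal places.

259.05 kelvins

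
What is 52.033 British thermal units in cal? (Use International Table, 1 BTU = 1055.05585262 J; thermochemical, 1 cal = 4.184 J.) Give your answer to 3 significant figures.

1 British thermal unit = 252.164 calories.
52.033 × 252.164 ≈ 13100 cal.

13100 cal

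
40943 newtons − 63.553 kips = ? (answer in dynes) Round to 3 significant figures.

-2.42e+10 dyn

40943 N = 4.09430e+9 dyn and 63.553 kip = 2.82698e+10 dyn.
4.09430e+9 − 2.82698e+10 ≈ -2.42e+10 dyn.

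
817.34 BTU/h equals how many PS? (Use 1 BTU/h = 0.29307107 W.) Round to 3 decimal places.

0.326 metric horsepower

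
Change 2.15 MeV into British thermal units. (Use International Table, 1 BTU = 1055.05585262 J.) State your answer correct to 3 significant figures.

3.26e-16 BTU

1 MeV = 1.51857e-16 British thermal units.
So 2.15 × 1.51857e-16 ≈ 3.26e-16 BTU.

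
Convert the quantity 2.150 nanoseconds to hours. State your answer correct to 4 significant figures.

5.972e-13 hours

1 ns = 2.77778e-13 hours.
Thus 2.150 × 2.77778e-13 ≈ 5.972e-13 h.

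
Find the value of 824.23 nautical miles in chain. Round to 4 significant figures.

75880 chains

1 nautical mile = 92.0624 chains.
824.23 × 92.0624 ≈ 75880 chain.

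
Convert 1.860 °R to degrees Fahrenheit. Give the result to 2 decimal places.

-457.81 °F

°R = °F + 459.67.
Applying the formula gives -457.81 °F.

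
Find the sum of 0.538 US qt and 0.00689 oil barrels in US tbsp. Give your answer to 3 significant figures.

0.538 US qt = 34.4320 US tbsp and 0.00689 bbl = 74.0813 US tbsp.
34.4320 + 74.0813 ≈ 109 US tbsp.

109 US tablespoons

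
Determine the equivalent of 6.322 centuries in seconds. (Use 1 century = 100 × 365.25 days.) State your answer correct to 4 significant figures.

1 century = 3.15576e+9 s.
Then 6.322 × 3.15576e+9 ≈ 1.995e+10 s.

1.995e+10 seconds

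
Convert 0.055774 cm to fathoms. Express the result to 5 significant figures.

1 centimeter = 0.00546807 fathom.
Thus 0.055774 × 0.00546807 ≈ 0.00030498 fathom.

0.00030498 fathoms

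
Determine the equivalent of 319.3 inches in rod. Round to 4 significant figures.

1 inch = 0.00505051 rod.
319.3 × 0.00505051 ≈ 1.613 rod.

1.613 rods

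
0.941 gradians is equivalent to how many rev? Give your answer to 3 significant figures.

0.00235 revolutions

1 gradian = 0.00250000 rev.
0.941 × 0.00250000 ≈ 0.00235 rev.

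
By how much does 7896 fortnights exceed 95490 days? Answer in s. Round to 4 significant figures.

7896 fortnight = 9.55100 × 10^9 s and 95490 d = 8.25034 × 10^9 s.
9.55100 × 10^9 − 8.25034 × 10^9 ≈ 1.301 × 10^9 s.

1.301 × 10^9 s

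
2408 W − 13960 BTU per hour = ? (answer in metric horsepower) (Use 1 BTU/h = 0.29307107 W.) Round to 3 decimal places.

2408 W = 3.27397 PS and 13960 BTU/h = 5.56258 PS.
3.27397 − 5.56258 ≈ -2.289 PS.

-2.289 metric horsepower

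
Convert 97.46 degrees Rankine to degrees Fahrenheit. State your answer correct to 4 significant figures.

°R = °F + 459.67.
Applying the formula gives -362.2 °F.

-362.2 degrees Fahrenheit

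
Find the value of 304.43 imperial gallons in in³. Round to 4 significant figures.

84450 cubic inches

1 imperial gallon = 277.419 in³.
Then 304.43 × 277.419 ≈ 84450 in³.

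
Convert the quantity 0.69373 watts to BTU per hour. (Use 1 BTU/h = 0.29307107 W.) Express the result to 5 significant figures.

2.3671 BTU/h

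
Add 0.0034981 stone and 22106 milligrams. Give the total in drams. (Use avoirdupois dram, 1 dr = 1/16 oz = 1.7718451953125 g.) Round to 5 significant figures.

25.013 dr

0.0034981 st = 12.53719 dr and 22106 mg = 12.47626 dr.
12.53719 + 12.47626 ≈ 25.013 dr.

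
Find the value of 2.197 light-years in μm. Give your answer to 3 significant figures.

2.08 × 10^22 micrometers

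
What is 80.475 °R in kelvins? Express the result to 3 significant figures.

°R = K × 9/5.
Applying the formula gives 44.7 K.

44.7 K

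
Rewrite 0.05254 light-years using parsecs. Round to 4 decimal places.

1 light-year = 0.306601 pc.
0.05254 × 0.306601 ≈ 0.0161 pc.

0.0161 parsecs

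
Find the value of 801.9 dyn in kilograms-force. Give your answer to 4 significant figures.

0.0008177 kgf

1 dyn = 1.01972e-6 kgf.
Thus 801.9 × 1.01972e-6 ≈ 0.0008177 kgf.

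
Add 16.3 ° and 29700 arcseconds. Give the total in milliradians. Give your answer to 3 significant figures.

428 milliradians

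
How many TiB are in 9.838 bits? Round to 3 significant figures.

1.12 × 10^-12 tebibytes

1 bit = 1.13687 × 10^-13 tebibytes.
So 9.838 × 1.13687 × 10^-13 ≈ 1.12 × 10^-12 TiB.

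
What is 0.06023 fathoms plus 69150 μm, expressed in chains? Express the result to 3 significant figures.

0.00891 chains

0.06023 fathom = 0.00547545 chain and 69150 μm = 0.00343743 chain.
0.00547545 + 0.00343743 ≈ 0.00891 chain.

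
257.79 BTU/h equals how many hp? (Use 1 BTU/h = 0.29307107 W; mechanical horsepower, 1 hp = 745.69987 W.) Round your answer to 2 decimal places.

0.10 hp

1 BTU per hour = 0.000393015 horsepower.
Then 257.79 × 0.000393015 ≈ 0.10 hp.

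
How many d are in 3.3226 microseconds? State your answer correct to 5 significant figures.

3.8456e-11 days

1 microsecond = 1.15741e-11 days.
So 3.3226 × 1.15741e-11 ≈ 3.8456e-11 d.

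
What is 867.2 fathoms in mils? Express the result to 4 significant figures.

6.244e+7 mil

1 fathom = 72000.0 mil.
So 867.2 × 72000.0 ≈ 6.244e+7 mil.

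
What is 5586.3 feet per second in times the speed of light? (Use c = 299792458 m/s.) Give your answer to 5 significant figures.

5.6796e-6 times the speed of light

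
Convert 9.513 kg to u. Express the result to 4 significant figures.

5.729 × 10^27 u

1 kilogram = 6.02214 × 10^26 atomic mass units.
Then 9.513 × 6.02214 × 10^26 ≈ 5.729 × 10^27 u.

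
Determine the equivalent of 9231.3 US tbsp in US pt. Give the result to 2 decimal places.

288.48 US pints

1 US tablespoon = 0.0312500 US pt.
So 9231.3 × 0.0312500 ≈ 288.48 US pt.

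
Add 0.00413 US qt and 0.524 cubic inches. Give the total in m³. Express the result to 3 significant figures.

1.25e-5 m³

0.00413 US qt = 3.90844e-6 m³ and 0.524 in³ = 8.58682e-6 m³.
3.90844e-6 + 8.58682e-6 ≈ 1.25e-5 m³.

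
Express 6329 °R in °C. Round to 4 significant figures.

3243 degrees Celsius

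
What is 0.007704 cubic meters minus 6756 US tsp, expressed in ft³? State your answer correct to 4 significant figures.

0.007704 m³ = 0.272064 ft³ and 6756 US tsp = 1.17597 ft³.
0.272064 − 1.17597 ≈ -0.9039 ft³.

-0.9039 cubic feet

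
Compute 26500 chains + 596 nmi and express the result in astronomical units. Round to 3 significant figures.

1.09e-5 astronomical units

26500 chain = 3.56352e-6 au and 596 nmi = 7.37839e-6 au.
3.56352e-6 + 7.37839e-6 ≈ 1.09e-5 au.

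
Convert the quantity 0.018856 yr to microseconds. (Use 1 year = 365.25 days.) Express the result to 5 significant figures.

1 yr = 3.15576e+13 μs.
Then 0.018856 × 3.15576e+13 ≈ 5.9505e+11 μs.

5.9505e+11 microseconds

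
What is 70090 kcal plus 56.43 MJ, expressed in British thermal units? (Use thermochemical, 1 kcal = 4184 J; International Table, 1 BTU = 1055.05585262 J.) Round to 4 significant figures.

331400 BTU

70090 kcal = 277954 BTU and 56.43 MJ = 53485.3 BTU.
277954 + 53485.3 ≈ 331400 BTU.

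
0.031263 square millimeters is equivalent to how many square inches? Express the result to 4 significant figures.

4.846e-5 in²

1 mm² = 0.00155000 square inches.
Thus 0.031263 × 0.00155000 ≈ 4.846e-5 in².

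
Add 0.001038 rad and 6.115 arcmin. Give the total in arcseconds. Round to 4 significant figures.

581.0 arcsec

0.001038 rad = 214.103 arcsec and 6.115 arcmin = 366.900 arcsec.
214.103 + 366.900 ≈ 581.0 arcsec.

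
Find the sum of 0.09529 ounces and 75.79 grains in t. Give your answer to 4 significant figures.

0.09529 oz = 2.70143 × 10^-6 t and 75.79 gr = 4.91111 × 10^-6 t.
2.70143 × 10^-6 + 4.91111 × 10^-6 ≈ 7.613 × 10^-6 t.

7.613 × 10^-6 metric tons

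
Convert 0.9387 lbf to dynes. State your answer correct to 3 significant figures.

418000 dyn

1 lbf = 444822 dynes.
0.9387 × 444822 ≈ 418000 dyn.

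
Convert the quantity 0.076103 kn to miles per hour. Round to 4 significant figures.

0.08758 mph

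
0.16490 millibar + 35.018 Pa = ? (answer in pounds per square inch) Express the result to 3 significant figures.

0.16490 mbar = 0.00239167 psi and 35.018 Pa = 0.00507893 psi.
0.00239167 + 0.00507893 ≈ 0.00747 psi.

0.00747 psi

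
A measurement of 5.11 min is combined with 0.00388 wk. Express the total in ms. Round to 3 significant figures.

5.11 min = 306600 ms and 0.00388 wk = 2.34662e+6 ms.
306600 + 2.34662e+6 ≈ 2.65e+6 ms.

2.65e+6 ms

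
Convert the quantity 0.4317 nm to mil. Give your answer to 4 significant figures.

1.700e-5 mil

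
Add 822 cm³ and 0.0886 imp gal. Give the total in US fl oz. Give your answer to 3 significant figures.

41.4 US fluid ounces

822 cm³ = 27.7951 US fl oz and 0.0886 imp gal = 13.6197 US fl oz.
27.7951 + 13.6197 ≈ 41.4 US fl oz.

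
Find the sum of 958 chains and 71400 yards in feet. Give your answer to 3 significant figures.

958 chain = 63228.0 ft and 71400 yd = 214200 ft.
63228.0 + 214200 ≈ 277000 ft.

277000 ft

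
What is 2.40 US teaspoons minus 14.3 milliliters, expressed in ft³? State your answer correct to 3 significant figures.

-8.72e-5 cubic feet

2.40 US tsp = 0.000417752 ft³ and 14.3 mL = 0.000505000 ft³.
0.000417752 − 0.000505000 ≈ -8.72e-5 ft³.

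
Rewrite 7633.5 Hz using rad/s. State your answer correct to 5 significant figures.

1 Hz = 6.28319 rad/s.
Then 7633.5 × 6.28319 ≈ 47963 rad/s.

47963 rad/s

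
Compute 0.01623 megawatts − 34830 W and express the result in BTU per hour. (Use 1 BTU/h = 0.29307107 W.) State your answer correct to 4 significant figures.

-63470 BTU per hour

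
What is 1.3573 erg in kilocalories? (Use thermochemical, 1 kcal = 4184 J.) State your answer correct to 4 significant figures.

3.244 × 10^-11 kcal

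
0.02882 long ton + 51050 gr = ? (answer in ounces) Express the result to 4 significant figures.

1150 ounces

0.02882 long ton = 1032.91 oz and 51050 gr = 116.686 oz.
1032.91 + 116.686 ≈ 1150 oz.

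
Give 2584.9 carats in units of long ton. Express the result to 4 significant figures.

1 carat = 1.96841e-7 long ton.
So 2584.9 × 1.96841e-7 ≈ 0.0005088 long ton.

0.0005088 long ton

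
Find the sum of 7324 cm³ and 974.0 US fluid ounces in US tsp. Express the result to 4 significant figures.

7324 cm³ = 1485.92 US tsp and 974.0 US fl oz = 5844.00 US tsp.
1485.92 + 5844.00 ≈ 7330 US tsp.

7330 US teaspoons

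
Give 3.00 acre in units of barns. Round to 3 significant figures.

1.21 × 10^32 barns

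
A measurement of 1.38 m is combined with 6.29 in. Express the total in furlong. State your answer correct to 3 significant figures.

0.00765 furlong

1.38 m = 0.00685994 furlong and 6.29 in = 0.000794192 furlong.
0.00685994 + 0.000794192 ≈ 0.00765 furlong.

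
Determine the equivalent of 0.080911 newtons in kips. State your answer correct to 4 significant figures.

1.819e-5 kip

1 newton = 0.000224809 kips.
So 0.080911 × 0.000224809 ≈ 1.819e-5 kip.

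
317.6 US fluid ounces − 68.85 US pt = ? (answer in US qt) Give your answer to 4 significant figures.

-24.50 US qt

317.6 US fl oz = 9.92500 US qt and 68.85 US pt = 34.4250 US qt.
9.92500 − 34.4250 ≈ -24.50 US qt.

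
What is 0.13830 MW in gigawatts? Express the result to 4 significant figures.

0.0001383 gigawatts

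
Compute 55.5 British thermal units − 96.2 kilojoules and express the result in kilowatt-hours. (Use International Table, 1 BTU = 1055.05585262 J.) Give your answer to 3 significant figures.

-0.0105 kWh

55.5 BTU = 0.0162654 kWh and 96.2 kJ = 0.0267222 kWh.
0.0162654 − 0.0267222 ≈ -0.0105 kWh.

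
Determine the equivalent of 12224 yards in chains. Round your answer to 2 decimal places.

555.64 chain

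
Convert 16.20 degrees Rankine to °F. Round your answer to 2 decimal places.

°R = °F + 459.67.
Applying the formula gives -443.47 °F.

-443.47 °F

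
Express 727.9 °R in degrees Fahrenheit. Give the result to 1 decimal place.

268.2 °F

°R = °F + 459.67.
Applying the formula gives 268.2 °F.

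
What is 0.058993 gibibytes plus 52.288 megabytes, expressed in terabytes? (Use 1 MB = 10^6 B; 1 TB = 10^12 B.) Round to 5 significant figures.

0.058993 GiB = 6.33433 × 10^-5 TB and 52.288 MB = 5.22880 × 10^-5 TB.
6.33433 × 10^-5 + 5.22880 × 10^-5 ≈ 0.00011563 TB.

0.00011563 TB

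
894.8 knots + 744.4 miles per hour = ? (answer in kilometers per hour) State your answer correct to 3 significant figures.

2860 km/h

894.8 kn = 1657.17 km/h and 744.4 mph = 1198.00 km/h.
1657.17 + 1198.00 ≈ 2860 km/h.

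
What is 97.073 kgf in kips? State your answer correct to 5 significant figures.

1 kilogram-force = 0.00220462 kips.
Thus 97.073 × 0.00220462 ≈ 0.21401 kip.

0.21401 kips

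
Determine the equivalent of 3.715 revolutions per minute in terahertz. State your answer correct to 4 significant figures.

6.192e-14 THz

1 revolution per minute = 1.66667e-14 terahertz.
3.715 × 1.66667e-14 ≈ 6.192e-14 THz.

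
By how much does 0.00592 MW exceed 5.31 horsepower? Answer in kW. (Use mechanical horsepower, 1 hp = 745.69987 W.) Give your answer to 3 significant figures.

1.96 kW

0.00592 MW = 5.92000 kW and 5.31 hp = 3.95967 kW.
5.92000 − 3.95967 ≈ 1.96 kW.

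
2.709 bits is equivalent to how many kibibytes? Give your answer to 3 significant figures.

0.000331 KiB

1 bit = 0.000122070 kibibytes.
So 2.709 × 0.000122070 ≈ 0.000331 KiB.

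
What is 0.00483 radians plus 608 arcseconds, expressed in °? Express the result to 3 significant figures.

0.00483 rad = 0.276739 ° and 608 arcsec = 0.168889 °.
0.276739 + 0.168889 ≈ 0.446 °.

0.446 degrees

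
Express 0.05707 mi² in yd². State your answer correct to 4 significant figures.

1 mi² = 3.09760e+6 square yards.
Thus 0.05707 × 3.09760e+6 ≈ 176800 yd².

176800 square yards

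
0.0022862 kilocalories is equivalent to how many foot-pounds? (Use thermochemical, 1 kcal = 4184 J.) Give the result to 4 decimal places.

1 kcal = 3085.96 foot-pounds.
So 0.0022862 × 3085.96 ≈ 7.0551 ft·lbf.

7.0551 foot-pounds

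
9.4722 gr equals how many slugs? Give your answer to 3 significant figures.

4.21e-5 slug

1 grain = 4.44014e-6 slugs.
Thus 9.4722 × 4.44014e-6 ≈ 4.21e-5 slug.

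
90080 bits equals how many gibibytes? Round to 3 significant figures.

1.05 × 10^-5 GiB

1 bit = 1.16415 × 10^-10 GiB.
90080 × 1.16415 × 10^-10 ≈ 1.05 × 10^-5 GiB.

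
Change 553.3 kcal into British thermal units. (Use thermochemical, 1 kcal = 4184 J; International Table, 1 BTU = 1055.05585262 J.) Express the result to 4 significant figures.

1 kcal = 3.96567 British thermal units.
So 553.3 × 3.96567 ≈ 2194 BTU.

2194 BTU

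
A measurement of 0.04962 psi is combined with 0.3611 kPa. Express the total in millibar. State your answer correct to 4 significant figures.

0.04962 psi = 3.42118 mbar and 0.3611 kPa = 3.61100 mbar.
3.42118 + 3.61100 ≈ 7.032 mbar.

7.032 mbar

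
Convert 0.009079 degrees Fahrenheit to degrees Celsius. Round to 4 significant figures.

-17.77 degrees Celsius

°C = (°F − 32) × 5/9.
Applying the formula gives -17.77 °C.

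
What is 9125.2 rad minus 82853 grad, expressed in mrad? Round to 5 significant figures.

9125.2 rad = 9125200 mrad and 82853 grad = 1301452 mrad.
9125200 − 1301452 ≈ 7.8237e+6 mrad.

7.8237e+6 milliradians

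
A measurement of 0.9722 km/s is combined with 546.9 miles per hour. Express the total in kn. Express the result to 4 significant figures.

2365 kn

0.9722 km/s = 1889.81 kn and 546.9 mph = 475.243 kn.
1889.81 + 475.243 ≈ 2365 kn.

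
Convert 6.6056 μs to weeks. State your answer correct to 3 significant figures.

1 μs = 1.65344 × 10^-12 wk.
6.6056 × 1.65344 × 10^-12 ≈ 1.09 × 10^-11 wk.

1.09 × 10^-11 wk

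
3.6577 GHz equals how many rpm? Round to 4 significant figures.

1 GHz = 6.00000 × 10^10 rpm.
Then 3.6577 × 6.00000 × 10^10 ≈ 2.195 × 10^11 rpm.

2.195 × 10^11 revolutions per minute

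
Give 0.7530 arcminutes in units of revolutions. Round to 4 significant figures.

1 arcminute = 4.62963 × 10^-5 revolutions.
Then 0.7530 × 4.62963 × 10^-5 ≈ 3.486 × 10^-5 rev.

3.486 × 10^-5 rev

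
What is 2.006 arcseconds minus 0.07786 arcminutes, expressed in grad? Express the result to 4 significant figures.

2.006 arcsec = 0.000619136 grad and 0.07786 arcmin = 0.00144185 grad.
0.000619136 − 0.00144185 ≈ -0.0008227 grad.

-0.0008227 grad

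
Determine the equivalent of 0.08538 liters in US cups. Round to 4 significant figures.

0.3609 US cup

1 liter = 4.22675 US cup.
Then 0.08538 × 4.22675 ≈ 0.3609 US cup.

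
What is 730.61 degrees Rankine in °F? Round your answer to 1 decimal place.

270.9 degrees Fahrenheit

°R = °F + 459.67.
Applying the formula gives 270.9 °F.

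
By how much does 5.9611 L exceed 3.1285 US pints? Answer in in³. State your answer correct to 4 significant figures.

5.9611 L = 363.769 in³ and 3.1285 US pt = 90.3354 in³.
363.769 − 90.3354 ≈ 273.4 in³.

273.4 in³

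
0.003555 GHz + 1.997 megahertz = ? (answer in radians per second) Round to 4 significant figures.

3.488e+7 radians per second

0.003555 GHz = 2.23367e+7 rad/s and 1.997 MHz = 1.25475e+7 rad/s.
2.23367e+7 + 1.25475e+7 ≈ 3.488e+7 rad/s.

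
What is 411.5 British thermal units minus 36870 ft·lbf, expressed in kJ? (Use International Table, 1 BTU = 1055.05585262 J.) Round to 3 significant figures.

384 kJ

411.5 BTU = 434.155 kJ and 36870 ft·lbf = 49.9890 kJ.
434.155 − 49.9890 ≈ 384 kJ.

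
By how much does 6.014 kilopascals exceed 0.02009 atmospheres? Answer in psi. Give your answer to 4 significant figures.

0.5770 psi

6.014 kPa = 0.872257 psi and 0.02009 atm = 0.295242 psi.
0.872257 − 0.295242 ≈ 0.5770 psi.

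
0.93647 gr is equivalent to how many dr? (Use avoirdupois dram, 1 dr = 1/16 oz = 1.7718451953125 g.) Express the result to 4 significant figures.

1 grain = 0.0365714 drams.
So 0.93647 × 0.0365714 ≈ 0.03425 dr.

0.03425 drams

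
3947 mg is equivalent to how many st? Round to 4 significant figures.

0.0006215 st

1 milligram = 1.57473 × 10^-7 st.
Then 3947 × 1.57473 × 10^-7 ≈ 0.0006215 st.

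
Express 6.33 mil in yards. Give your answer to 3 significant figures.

0.000176 yards

1 mil = 2.77778e-5 yd.
Then 6.33 × 2.77778e-5 ≈ 0.000176 yd.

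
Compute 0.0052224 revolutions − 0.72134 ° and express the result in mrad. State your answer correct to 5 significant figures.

20.224 mrad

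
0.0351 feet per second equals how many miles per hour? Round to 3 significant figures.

0.0239 mph

1 ft/s = 0.681818 mph.
So 0.0351 × 0.681818 ≈ 0.0239 mph.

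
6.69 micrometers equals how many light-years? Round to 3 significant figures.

7.07 × 10^-22 light-years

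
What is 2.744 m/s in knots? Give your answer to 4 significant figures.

5.334 kn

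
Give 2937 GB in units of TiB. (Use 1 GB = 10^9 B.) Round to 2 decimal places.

1 gigabyte = 0.000909495 tebibytes.
So 2937 × 0.000909495 ≈ 2.67 TiB.

2.67 TiB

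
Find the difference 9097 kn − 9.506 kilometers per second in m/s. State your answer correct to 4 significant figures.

9097 kn = 4679.90 m/s and 9.506 km/s = 9506.00 m/s.
4679.90 − 9506.00 ≈ -4826 m/s.

-4826 m/s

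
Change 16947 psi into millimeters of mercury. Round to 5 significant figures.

876410 millimeters of mercury

1 pound per square inch = 51.7149 mmHg.
Then 16947 × 51.7149 ≈ 876410 mmHg.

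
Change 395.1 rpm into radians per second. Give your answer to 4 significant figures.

1 rpm = 0.104720 rad/s.
So 395.1 × 0.104720 ≈ 41.37 rad/s.

41.37 rad/s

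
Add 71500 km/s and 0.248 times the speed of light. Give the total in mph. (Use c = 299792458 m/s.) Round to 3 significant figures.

3.26e+8 mph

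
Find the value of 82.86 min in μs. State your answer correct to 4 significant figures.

4.972 × 10^9 μs

1 min = 6.00000 × 10^7 μs.
Then 82.86 × 6.00000 × 10^7 ≈ 4.972 × 10^9 μs.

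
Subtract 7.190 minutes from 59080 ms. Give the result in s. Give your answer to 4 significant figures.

-372.3 s

59080 ms = 59.0800 s and 7.190 min = 431.400 s.
59.0800 − 431.400 ≈ -372.3 s.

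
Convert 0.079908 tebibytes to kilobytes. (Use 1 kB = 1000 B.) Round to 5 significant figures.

8.7860e+7 kilobytes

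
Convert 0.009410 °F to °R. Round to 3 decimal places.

°R = °F + 459.67.
Applying the formula gives 459.679 °R.

459.679 degrees Rankine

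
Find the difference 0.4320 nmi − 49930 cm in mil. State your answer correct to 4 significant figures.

1.184 × 10^7 mil

0.4320 nmi = 3.14986 × 10^7 mil and 49930 cm = 1.96575 × 10^7 mil.
3.14986 × 10^7 − 1.96575 × 10^7 ≈ 1.184 × 10^7 mil.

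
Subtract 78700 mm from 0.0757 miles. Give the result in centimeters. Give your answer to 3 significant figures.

4310 cm

0.0757 mi = 12182.7 cm and 78700 mm = 7870.00 cm.
12182.7 − 7870.00 ≈ 4310 cm.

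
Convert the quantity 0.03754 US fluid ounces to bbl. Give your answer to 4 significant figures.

1 US fluid ounce = 0.000186012 bbl.
So 0.03754 × 0.000186012 ≈ 6.983e-6 bbl.

6.983e-6 oil barrels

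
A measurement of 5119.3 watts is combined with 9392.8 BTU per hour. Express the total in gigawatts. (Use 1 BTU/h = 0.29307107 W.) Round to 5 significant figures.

7.8721e-6 GW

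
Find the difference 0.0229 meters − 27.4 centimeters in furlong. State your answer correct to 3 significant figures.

0.0229 m = 0.000113835 furlong and 27.4 cm = 0.00136205 furlong.
0.000113835 − 0.00136205 ≈ -0.00125 furlong.

-0.00125 furlongs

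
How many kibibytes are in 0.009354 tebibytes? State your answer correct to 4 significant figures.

1 tebibyte = 1.07374e+9 kibibytes.
Then 0.009354 × 1.07374e+9 ≈ 1.004e+7 KiB.

1.004e+7 KiB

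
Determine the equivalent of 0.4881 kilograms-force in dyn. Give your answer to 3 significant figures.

479000 dyn

1 kgf = 980665 dyn.
Then 0.4881 × 980665 ≈ 479000 dyn.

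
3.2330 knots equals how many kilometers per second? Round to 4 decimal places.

0.0017 kilometers per second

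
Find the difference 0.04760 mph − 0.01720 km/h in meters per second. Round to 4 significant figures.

0.01650 meters per second

0.04760 mph = 0.0212791 m/s and 0.01720 km/h = 0.00477778 m/s.
0.0212791 − 0.00477778 ≈ 0.01650 m/s.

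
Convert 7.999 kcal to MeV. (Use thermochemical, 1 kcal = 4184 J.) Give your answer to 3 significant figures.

2.09 × 10^17 megaelectronvolts

1 kcal = 2.61145 × 10^16 MeV.
7.999 × 2.61145 × 10^16 ≈ 2.09 × 10^17 MeV.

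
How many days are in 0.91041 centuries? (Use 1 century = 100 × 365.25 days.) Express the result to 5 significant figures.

33253 days

1 century = 36525.0 days.
So 0.91041 × 36525.0 ≈ 33253 d.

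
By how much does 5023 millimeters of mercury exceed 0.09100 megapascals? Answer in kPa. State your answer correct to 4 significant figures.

5023 mmHg = 669.678 kPa and 0.09100 MPa = 91.0000 kPa.
669.678 − 91.0000 ≈ 578.7 kPa.

578.7 kilopascals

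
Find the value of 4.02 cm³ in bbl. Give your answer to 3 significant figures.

2.53e-5 bbl

1 cm³ = 6.28981e-6 bbl.
4.02 × 6.28981e-6 ≈ 2.53e-5 bbl.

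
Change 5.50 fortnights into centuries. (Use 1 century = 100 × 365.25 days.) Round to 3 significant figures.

1 fortnight = 0.000383299 centuries.
Then 5.50 × 0.000383299 ≈ 0.00211 century.

0.00211 century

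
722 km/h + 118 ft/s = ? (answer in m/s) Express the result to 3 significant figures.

237 m/s

722 km/h = 200.556 m/s and 118 ft/s = 35.9664 m/s.
200.556 + 35.9664 ≈ 237 m/s.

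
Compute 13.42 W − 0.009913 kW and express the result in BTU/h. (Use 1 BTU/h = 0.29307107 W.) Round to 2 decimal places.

13.42 W = 45.7909 BTU/h and 0.009913 kW = 33.8246 BTU/h.
45.7909 − 33.8246 ≈ 11.97 BTU/h.

11.97 BTU/h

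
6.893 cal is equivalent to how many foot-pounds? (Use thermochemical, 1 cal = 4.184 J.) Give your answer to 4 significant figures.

1 cal = 3.08596 ft·lbf.
Thus 6.893 × 3.08596 ≈ 21.27 ft·lbf.

21.27 foot-pounds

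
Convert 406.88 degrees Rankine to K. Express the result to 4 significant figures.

°R = K × 9/5.
Applying the formula gives 226.0 K.

226.0 K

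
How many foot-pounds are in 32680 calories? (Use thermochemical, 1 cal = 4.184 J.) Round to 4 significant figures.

1 calorie = 3.08596 foot-pounds.
Then 32680 × 3.08596 ≈ 100800 ft·lbf.

100800 foot-pounds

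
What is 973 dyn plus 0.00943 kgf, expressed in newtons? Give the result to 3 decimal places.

973 dyn = 0.00973000 N and 0.00943 kgf = 0.0924767 N.
0.00973000 + 0.0924767 ≈ 0.102 N.

0.102 N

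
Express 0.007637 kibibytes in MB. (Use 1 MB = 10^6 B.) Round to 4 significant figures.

7.820e-6 MB

1 KiB = 0.00102400 MB.
Thus 0.007637 × 0.00102400 ≈ 7.820e-6 MB.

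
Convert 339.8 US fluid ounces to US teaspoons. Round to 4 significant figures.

2039 US tsp

1 US fl oz = 6.00000 US tsp.
Thus 339.8 × 6.00000 ≈ 2039 US tsp.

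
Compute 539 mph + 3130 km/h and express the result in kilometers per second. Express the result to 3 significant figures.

1.11 km/s

539 mph = 0.240955 km/s and 3130 km/h = 0.869444 km/s.
0.240955 + 0.869444 ≈ 1.11 km/s.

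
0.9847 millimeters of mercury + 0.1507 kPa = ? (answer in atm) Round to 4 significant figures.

0.9847 mmHg = 0.00129566 atm and 0.1507 kPa = 0.00148729 atm.
0.00129566 + 0.00148729 ≈ 0.002783 atm.

0.002783 atm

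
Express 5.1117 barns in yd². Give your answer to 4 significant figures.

6.114e-28 yd²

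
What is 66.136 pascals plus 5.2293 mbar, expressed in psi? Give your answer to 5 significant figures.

0.085437 psi

66.136 Pa = 0.00959222 psi and 5.2293 mbar = 0.0758446 psi.
0.00959222 + 0.0758446 ≈ 0.085437 psi.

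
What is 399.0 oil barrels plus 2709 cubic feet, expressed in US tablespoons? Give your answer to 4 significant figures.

9.478 × 10^6 US tbsp

399.0 bbl = 4.29005 × 10^6 US tbsp and 2709 ft³ = 5.18777 × 10^6 US tbsp.
4.29005 × 10^6 + 5.18777 × 10^6 ≈ 9.478 × 10^6 US tbsp.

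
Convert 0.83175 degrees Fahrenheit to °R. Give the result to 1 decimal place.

°R = °F + 459.67.
Applying the formula gives 460.5 °R.

460.5 °R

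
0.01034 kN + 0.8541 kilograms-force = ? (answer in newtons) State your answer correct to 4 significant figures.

0.01034 kN = 10.3400 N and 0.8541 kgf = 8.37586 N.
10.3400 + 8.37586 ≈ 18.72 N.

18.72 N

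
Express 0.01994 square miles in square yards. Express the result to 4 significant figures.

61770 square yards

1 mi² = 3.09760 × 10^6 square yards.
So 0.01994 × 3.09760 × 10^6 ≈ 61770 yd².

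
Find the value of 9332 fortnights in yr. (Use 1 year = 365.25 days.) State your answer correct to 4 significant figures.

357.7 years

1 fortnight = 0.0383299 years.
So 9332 × 0.0383299 ≈ 357.7 yr.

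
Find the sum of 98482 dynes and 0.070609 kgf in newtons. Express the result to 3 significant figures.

1.68 newtons

98482 dyn = 0.984820 N and 0.070609 kgf = 0.692438 N.
0.984820 + 0.692438 ≈ 1.68 N.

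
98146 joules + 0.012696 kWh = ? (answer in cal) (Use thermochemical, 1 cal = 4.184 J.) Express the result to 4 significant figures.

34380 calories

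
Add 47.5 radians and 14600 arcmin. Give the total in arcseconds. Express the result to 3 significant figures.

47.5 rad = 9.79758e+6 arcsec and 14600 arcmin = 876000 arcsec.
9.79758e+6 + 876000 ≈ 1.07e+7 arcsec.

1.07e+7 arcseconds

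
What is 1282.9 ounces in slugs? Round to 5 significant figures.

2.4921 slugs

1 ounce = 0.00194256 slug.
1282.9 × 0.00194256 ≈ 2.4921 slug.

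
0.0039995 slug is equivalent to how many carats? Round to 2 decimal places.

1 slug = 72969.5 ct.
Then 0.0039995 × 72969.5 ≈ 291.84 ct.

291.84 carats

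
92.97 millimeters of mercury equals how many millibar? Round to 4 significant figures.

123.9 mbar

1 millimeter of mercury = 1.33322 millibar.
92.97 × 1.33322 ≈ 123.9 mbar.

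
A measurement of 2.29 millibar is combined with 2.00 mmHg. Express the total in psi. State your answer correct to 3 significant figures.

0.0719 psi

2.29 mbar = 0.0332136 psi and 2.00 mmHg = 0.0386736 psi.
0.0332136 + 0.0386736 ≈ 0.0719 psi.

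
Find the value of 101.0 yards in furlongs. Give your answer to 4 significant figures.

1 yd = 0.00454545 furlongs.
Then 101.0 × 0.00454545 ≈ 0.4591 furlong.

0.4591 furlongs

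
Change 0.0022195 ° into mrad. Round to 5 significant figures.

0.038738 mrad

1 ° = 17.4533 milliradians.
0.0022195 × 17.4533 ≈ 0.038738 mrad.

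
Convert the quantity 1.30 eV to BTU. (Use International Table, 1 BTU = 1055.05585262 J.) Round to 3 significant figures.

1.97e-22 British thermal units

1 electronvolt = 1.51857e-22 BTU.
Thus 1.30 × 1.51857e-22 ≈ 1.97e-22 BTU.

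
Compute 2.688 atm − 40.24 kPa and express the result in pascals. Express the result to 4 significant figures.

232100 Pa

2.688 atm = 272362 Pa and 40.24 kPa = 40240.0 Pa.
272362 − 40240.0 ≈ 232100 Pa.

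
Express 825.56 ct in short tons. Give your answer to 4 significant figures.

1 ct = 2.20462e-7 short tons.
Thus 825.56 × 2.20462e-7 ≈ 0.0001820 short ton.

0.0001820 short ton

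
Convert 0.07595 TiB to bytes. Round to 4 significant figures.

1 TiB = 1.09951 × 10^12 B.
0.07595 × 1.09951 × 10^12 ≈ 8.351 × 10^10 B.

8.351 × 10^10 bytes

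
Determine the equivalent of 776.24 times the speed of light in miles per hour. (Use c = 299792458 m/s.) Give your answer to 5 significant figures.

1 speed of light = 6.70617 × 10^8 miles per hour.
Then 776.24 × 6.70617 × 10^8 ≈ 5.2056 × 10^11 mph.

5.2056 × 10^11 miles per hour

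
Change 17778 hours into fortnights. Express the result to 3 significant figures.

52.9 fortnights

1 hour = 0.00297619 fortnights.
Then 17778 × 0.00297619 ≈ 52.9 fortnight.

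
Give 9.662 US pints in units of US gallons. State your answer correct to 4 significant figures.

1.208 US gallons

1 US pint = 0.125000 US gallons.
9.662 × 0.125000 ≈ 1.208 US gal.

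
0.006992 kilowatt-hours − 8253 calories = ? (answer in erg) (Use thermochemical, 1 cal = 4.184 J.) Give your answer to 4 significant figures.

0.006992 kWh = 2.51712 × 10^11 erg and 8253 cal = 3.45306 × 10^11 erg.
2.51712 × 10^11 − 3.45306 × 10^11 ≈ -9.359 × 10^10 erg.

-9.359 × 10^10 erg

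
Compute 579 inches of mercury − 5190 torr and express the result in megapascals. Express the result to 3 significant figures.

579 inHg = 1.96072 MPa and 5190 torr = 0.691943 MPa.
1.96072 − 0.691943 ≈ 1.27 MPa.

1.27 MPa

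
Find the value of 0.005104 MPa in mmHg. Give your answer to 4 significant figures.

1 megapascal = 7500.62 millimeters of mercury.
Then 0.005104 × 7500.62 ≈ 38.28 mmHg.

38.28 mmHg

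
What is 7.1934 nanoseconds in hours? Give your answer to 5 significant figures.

1.9982 × 10^-12 h

1 ns = 2.77778 × 10^-13 h.
7.1934 × 2.77778 × 10^-13 ≈ 1.9982 × 10^-12 h.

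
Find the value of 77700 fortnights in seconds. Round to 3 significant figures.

9.40e+10 s

1 fortnight = 1.20960e+6 seconds.
Then 77700 × 1.20960e+6 ≈ 9.40e+10 s.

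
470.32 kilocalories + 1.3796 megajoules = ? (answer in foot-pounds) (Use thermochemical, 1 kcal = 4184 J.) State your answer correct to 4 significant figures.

470.32 kcal = 1.45139e+6 ft·lbf and 1.3796 MJ = 1.01754e+6 ft·lbf.
1.45139e+6 + 1.01754e+6 ≈ 2.469e+6 ft·lbf.

2.469e+6 ft·lbf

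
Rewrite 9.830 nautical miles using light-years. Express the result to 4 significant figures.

1.924e-12 light-years

1 nmi = 1.95757e-13 ly.
Thus 9.830 × 1.95757e-13 ≈ 1.924e-12 ly.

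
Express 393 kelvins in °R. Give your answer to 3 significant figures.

707 degrees Rankine

°R = K × 9/5.
Applying the formula gives 707 °R.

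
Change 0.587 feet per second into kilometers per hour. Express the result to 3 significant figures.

0.644 kilometers per hour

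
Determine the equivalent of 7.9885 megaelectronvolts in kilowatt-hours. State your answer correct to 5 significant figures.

3.5553 × 10^-19 kWh

1 MeV = 4.45049 × 10^-20 kWh.
So 7.9885 × 4.45049 × 10^-20 ≈ 3.5553 × 10^-19 kWh.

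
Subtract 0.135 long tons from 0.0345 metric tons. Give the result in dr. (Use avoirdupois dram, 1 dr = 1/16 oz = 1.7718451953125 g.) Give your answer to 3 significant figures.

0.0345 t = 19471.2 dr and 0.135 long ton = 77414.4 dr.
19471.2 − 77414.4 ≈ -57900 dr.

-57900 dr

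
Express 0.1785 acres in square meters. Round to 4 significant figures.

722.4 m²

1 acre = 4046.86 m².
Then 0.1785 × 4046.86 ≈ 722.4 m².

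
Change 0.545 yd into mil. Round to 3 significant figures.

1 yd = 36000.0 mils.
Thus 0.545 × 36000.0 ≈ 19600 mil.

19600 mil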